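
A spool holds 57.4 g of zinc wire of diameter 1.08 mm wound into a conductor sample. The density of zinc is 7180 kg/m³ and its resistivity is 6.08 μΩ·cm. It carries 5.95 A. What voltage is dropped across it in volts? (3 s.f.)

ρ = 6.08 μΩ·cm = 6.08×10^-8 Ω·m
A = π(d/2)² = π(5.4000e-04 m)² = 9.1609e-07 m²
L = m/(density·A) = 0.0574/(7180×9.1609e-07) = 8.727 m
R = ρL/A = (6.08×10^-8)(8.727)/(9.1609e-07) = 0.5792 Ω
V = IR = 5.95 × 0.5792 = 3.45 V

3.45 V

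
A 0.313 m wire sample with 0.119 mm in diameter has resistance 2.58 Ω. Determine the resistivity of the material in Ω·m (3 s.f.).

A = π(d/2)² = π(5.9500e-05 m)² = 1.112e-08 m²
ρ = RA/L = (2.58)(1.112e-08)/(0.313) = 9.17×10^-8 Ω·m

9.17×10^-8 Ω·m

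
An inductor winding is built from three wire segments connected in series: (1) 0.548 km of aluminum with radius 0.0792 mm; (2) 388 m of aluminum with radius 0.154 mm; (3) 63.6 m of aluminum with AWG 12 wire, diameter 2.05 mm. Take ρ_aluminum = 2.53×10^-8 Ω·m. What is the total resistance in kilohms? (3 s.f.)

Seg 1: A = πr² = π(7.9200e-05 m)² = 1.971e-08 m²
R_1 = (2.53×10^-8)(548)/(1.971e-08) = 703.6 Ω
Seg 2: A = πr² = π(1.5400e-04 m)² = 7.451e-08 m²
R_2 = (2.53×10^-8)(388)/(7.451e-08) = 131.8 Ω
Seg 3: A = π(2.05/2 mm)² = π(1.0250e-03 m)² = 3.301e-06 m²
R_3 = (2.53×10^-8)(63.6)/(3.301e-06) = 0.4875 Ω
R_total = R_1 + R_2 + R_3 = 0.836 kΩ

0.836 kΩ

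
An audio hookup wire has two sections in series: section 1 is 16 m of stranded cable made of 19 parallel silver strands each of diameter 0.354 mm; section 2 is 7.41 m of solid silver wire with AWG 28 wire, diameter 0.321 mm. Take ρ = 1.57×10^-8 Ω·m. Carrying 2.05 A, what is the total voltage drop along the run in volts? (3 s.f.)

3.22 V

Section 1: A_strand = π(1.7700e-04)² = 9.842e-08 m²; R₁ = ρL/(N·A_s) = (1.57×10^-8)(16)/(19×9.842e-08) = 0.1343 Ω
Section 2: A = π(0.321/2 mm)² = π(1.6050e-04 m)² = 8.093e-08 m²
R₂ = (1.57×10^-8)(7.41)/(8.093e-08) = 1.438 Ω
R = R₁ + R₂ = 1.572 Ω
V = IR = 2.05 × 1.572 = 3.22 V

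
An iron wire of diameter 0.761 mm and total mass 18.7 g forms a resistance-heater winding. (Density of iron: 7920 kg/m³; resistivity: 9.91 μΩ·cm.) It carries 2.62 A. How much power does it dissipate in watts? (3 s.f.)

ρ = 9.91 μΩ·cm = 9.91×10^-8 Ω·m
A = π(d/2)² = π(3.8050e-04 m)² = 4.5484e-07 m²
L = m/(density·A) = 0.0187/(7920×4.5484e-07) = 5.191 m
R = ρL/A = (9.91×10^-8)(5.191)/(4.5484e-07) = 1.131 Ω
P = I²R = (2.62)² × 1.131 = 7.76 W

7.76 W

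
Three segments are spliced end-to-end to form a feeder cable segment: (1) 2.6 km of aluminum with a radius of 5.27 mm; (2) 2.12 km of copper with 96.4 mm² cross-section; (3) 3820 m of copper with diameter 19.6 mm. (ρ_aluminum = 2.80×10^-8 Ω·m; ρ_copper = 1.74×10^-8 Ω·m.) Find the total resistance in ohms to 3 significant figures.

1.44 Ω

Seg 1: A = πr² = π(5.2700e-03 m)² = 8.725e-05 m²
R_1 = (2.80×10^-8)(2600)/(8.725e-05) = 0.8344 Ω
Seg 2: A = 96.4 mm² = 9.640e-05 m²
R_2 = (1.74×10^-8)(2120)/(9.640e-05) = 0.3827 Ω
Seg 3: A = π(d/2)² = π(9.8000e-03 m)² = 3.017e-04 m²
R_3 = (1.74×10^-8)(3820)/(3.017e-04) = 0.2203 Ω
R_total = R_1 + R_2 + R_3 = 1.44 Ω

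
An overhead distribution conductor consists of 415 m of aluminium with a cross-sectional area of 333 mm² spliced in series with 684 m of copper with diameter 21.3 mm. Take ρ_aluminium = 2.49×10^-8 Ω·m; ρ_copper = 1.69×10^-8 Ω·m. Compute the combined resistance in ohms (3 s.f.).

Segment 1: A = 333 mm² = 3.330e-04 m²
R₁ = ρL/A = (2.49×10^-8)(415)/(3.330e-04) = 0.03103 Ω
Segment 2: A = π(d/2)² = π(1.0650e-02 m)² = 3.563e-04 m²
R₂ = (1.69×10^-8)(684)/(3.563e-04) = 0.03244 Ω
R = R₁ + R₂ = 0.0635 Ω

0.0635 Ω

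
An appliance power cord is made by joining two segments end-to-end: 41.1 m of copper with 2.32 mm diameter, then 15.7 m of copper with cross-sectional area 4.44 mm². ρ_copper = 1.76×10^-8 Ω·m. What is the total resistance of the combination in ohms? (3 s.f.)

Segment 1: A = π(d/2)² = π(1.1600e-03 m)² = 4.227e-06 m²
R₁ = ρL/A = (1.76×10^-8)(41.1)/(4.227e-06) = 0.1711 Ω
Segment 2: A = 4.44 mm² = 4.440e-06 m²
R₂ = (1.76×10^-8)(15.7)/(4.440e-06) = 0.06223 Ω
R = R₁ + R₂ = 0.233 Ω

0.233 Ω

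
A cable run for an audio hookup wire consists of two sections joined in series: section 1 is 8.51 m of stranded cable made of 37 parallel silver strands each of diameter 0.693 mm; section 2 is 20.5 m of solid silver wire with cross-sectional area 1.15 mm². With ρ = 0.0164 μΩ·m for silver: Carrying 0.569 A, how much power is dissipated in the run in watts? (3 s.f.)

0.0979 W

ρ = 0.0164 μΩ·m = 1.64×10^-8 Ω·m
Section 1: A_strand = π(3.4650e-04)² = 3.772e-07 m²; R₁ = ρL/(N·A_s) = (1.64×10^-8)(8.51)/(37×3.772e-07) = 0.01 Ω
Section 2: A = 1.15 mm² = 1.150e-06 m²
R₂ = (1.64×10^-8)(20.5)/(1.150e-06) = 0.2923 Ω
R = R₁ + R₂ = 0.3023 Ω
P = I²R = (0.569)² × 0.3023 = 0.0979 W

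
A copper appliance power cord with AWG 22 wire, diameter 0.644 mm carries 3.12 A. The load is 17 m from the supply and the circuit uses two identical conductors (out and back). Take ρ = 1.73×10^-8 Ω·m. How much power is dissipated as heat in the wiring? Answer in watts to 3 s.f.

17.6 W

A = π(0.644/2 mm)² = π(3.2200e-04 m)² = 3.257e-07 m²
Total conductor length (both ways) L = 2 × 17 = 34 m
R = ρL/A = (1.73×10^-8)(34)/(3.257e-07) = 1.806 Ω
P = I²R = (3.12)² × 1.806 = 17.6 W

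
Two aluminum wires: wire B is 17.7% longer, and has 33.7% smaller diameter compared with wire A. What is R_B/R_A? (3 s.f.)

2.68

R ∝ L/d², so R_B/R_A = (1 + 17.7/100) × (1 − 33.7/100)⁻²
= 1.177 × 2.275 = 2.68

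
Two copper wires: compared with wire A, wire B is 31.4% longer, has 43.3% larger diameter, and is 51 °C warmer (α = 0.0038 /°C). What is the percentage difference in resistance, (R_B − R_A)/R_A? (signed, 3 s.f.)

R ∝ ρL/d² with ρ ∝ (1+αΔT), so R_B/R_A = (1 + 31.4/100) × (1 + 43.3/100)⁻² × (1 + 0.0038×51)
= 1.314 × 0.487 × 1.194 = 0.7639
(R_B − R_A)/R_A = 0.7639 − 1 = -23.6%

-23.6%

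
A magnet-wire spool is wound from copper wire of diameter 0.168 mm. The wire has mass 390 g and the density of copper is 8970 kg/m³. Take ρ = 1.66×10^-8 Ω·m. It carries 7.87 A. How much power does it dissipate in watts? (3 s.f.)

A = π(d/2)² = π(8.4000e-05 m)² = 2.2167e-08 m²
L = m/(density·A) = 0.39/(8970×2.2167e-08) = 1961 m
R = ρL/A = (1.66×10^-8)(1961)/(2.2167e-08) = 1469 Ω
P = I²R = (7.87)² × 1469 = 91000 W

91000 W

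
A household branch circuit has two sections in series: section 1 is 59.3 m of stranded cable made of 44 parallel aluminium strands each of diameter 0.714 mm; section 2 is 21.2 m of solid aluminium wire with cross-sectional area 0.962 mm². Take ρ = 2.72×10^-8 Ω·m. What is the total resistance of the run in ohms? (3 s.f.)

Section 1: A_strand = π(3.5700e-04)² = 4.004e-07 m²; R₁ = ρL/(N·A_s) = (2.72×10^-8)(59.3)/(44×4.004e-07) = 0.09156 Ω
Section 2: A = 0.962 mm² = 9.620e-07 m²
R₂ = (2.72×10^-8)(21.2)/(9.620e-07) = 0.5994 Ω
R = R₁ + R₂ = 0.691 Ω

0.691 Ω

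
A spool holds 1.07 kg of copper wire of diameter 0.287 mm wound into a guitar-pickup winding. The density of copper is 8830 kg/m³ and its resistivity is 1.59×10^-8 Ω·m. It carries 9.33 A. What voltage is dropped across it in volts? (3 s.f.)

4300 V

A = π(d/2)² = π(1.4350e-04 m)² = 6.4692e-08 m²
L = m/(density·A) = 1.07/(8830×6.4692e-08) = 1873 m
R = ρL/A = (1.59×10^-8)(1873)/(6.4692e-08) = 460.4 Ω
V = IR = 9.33 × 460.4 = 4300 V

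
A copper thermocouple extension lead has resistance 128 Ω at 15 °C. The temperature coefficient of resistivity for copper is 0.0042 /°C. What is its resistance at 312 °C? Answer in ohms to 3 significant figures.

ΔT = 312 − 15 = 297 °C
R = R₀(1 + αΔT) = 128 × (1 + 0.0042×297) = 128 × 2.247 = 288 Ω

288 Ω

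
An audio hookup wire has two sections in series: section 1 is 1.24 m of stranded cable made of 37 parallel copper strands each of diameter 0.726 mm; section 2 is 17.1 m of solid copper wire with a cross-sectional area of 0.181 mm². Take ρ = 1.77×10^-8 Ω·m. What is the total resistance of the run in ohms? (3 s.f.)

1.67 Ω

Section 1: A_strand = π(3.6300e-04)² = 4.140e-07 m²; R₁ = ρL/(N·A_s) = (1.77×10^-8)(1.24)/(37×4.140e-07) = 0.001433 Ω
Section 2: A = 0.181 mm² = 1.810e-07 m²
R₂ = (1.77×10^-8)(17.1)/(1.810e-07) = 1.672 Ω
R = R₁ + R₂ = 1.67 Ω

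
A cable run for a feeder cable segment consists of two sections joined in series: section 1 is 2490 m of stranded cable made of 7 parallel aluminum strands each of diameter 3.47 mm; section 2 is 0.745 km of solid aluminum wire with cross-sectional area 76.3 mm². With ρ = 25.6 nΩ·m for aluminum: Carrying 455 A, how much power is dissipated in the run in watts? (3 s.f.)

ρ = 25.6 nΩ·m = 2.56×10^-8 Ω·m
Section 1: A_strand = π(1.7350e-03)² = 9.457e-06 m²; R₁ = ρL/(N·A_s) = (2.56×10^-8)(2490)/(7×9.457e-06) = 0.9629 Ω
Section 2: A = 76.3 mm² = 7.630e-05 m²
R₂ = (2.56×10^-8)(745)/(7.630e-05) = 0.25 Ω
R = R₁ + R₂ = 1.213 Ω
P = I²R = (455)² × 1.213 = 2.51×10^5 W

2.51×10^5 W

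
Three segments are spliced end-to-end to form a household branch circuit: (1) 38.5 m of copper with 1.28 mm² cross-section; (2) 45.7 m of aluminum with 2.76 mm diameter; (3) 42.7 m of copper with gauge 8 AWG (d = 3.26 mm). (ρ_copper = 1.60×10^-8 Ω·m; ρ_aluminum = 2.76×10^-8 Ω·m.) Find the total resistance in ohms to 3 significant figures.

Seg 1: A = 1.28 mm² = 1.280e-06 m²
R_1 = (1.60×10^-8)(38.5)/(1.280e-06) = 0.4813 Ω
Seg 2: A = π(d/2)² = π(1.3800e-03 m)² = 5.983e-06 m²
R_2 = (2.76×10^-8)(45.7)/(5.983e-06) = 0.2108 Ω
Seg 3: A = π(3.26/2 mm)² = π(1.6300e-03 m)² = 8.347e-06 m²
R_3 = (1.60×10^-8)(42.7)/(8.347e-06) = 0.08185 Ω
R_total = R_1 + R_2 + R_3 = 0.774 Ω

0.774 Ω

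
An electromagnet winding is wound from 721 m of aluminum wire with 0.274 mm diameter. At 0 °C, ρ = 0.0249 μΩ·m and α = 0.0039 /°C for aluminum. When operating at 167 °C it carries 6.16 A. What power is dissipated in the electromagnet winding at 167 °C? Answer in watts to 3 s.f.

19100 W

ρ = 0.0249 μΩ·m = 2.49×10^-8 Ω·m
A = π(d/2)² = π(1.3700e-04 m)² = 5.896e-08 m²
R₍0₎ = ρL/A = (2.49×10^-8)(721)/(5.896e-08) = 304.5 Ω
R₍167₎ = R₍0₎(1 + αΔT) = 304.5 × (1 + 0.0039×167) = 502.8 Ω
P = I²R = (6.16)² × 502.8 = 19100 W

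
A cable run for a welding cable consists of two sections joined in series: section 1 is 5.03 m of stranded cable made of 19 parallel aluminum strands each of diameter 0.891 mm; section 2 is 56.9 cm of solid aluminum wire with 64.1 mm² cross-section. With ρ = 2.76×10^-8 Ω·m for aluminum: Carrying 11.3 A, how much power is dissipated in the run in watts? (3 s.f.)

Section 1: A_strand = π(4.4550e-04)² = 6.235e-07 m²; R₁ = ρL/(N·A_s) = (2.76×10^-8)(5.03)/(19×6.235e-07) = 0.01172 Ω
Section 2: A = 64.1 mm² = 6.410e-05 m²
R₂ = (2.76×10^-8)(0.569)/(6.410e-05) = 2.450×10^-4 Ω
R = R₁ + R₂ = 0.01196 Ω
P = I²R = (11.3)² × 0.01196 = 1.53 W

1.53 W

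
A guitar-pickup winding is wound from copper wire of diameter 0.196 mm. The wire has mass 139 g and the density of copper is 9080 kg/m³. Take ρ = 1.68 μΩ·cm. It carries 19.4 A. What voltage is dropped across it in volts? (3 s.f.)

5480 V

ρ = 1.68 μΩ·cm = 1.68×10^-8 Ω·m
A = π(d/2)² = π(9.8000e-05 m)² = 3.0172e-08 m²
L = m/(density·A) = 0.139/(9080×3.0172e-08) = 507.4 m
R = ρL/A = (1.68×10^-8)(507.4)/(3.0172e-08) = 282.5 Ω
V = IR = 19.4 × 282.5 = 5480 V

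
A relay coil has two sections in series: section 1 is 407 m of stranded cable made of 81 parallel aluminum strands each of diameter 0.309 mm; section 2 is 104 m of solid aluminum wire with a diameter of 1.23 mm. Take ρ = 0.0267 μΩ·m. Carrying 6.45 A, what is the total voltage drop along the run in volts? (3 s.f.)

26.6 V

ρ = 0.0267 μΩ·m = 2.67×10^-8 Ω·m
Section 1: A_strand = π(1.5450e-04)² = 7.499e-08 m²; R₁ = ρL/(N·A_s) = (2.67×10^-8)(407)/(81×7.499e-08) = 1.789 Ω
Section 2: A = π(d/2)² = π(6.1500e-04 m)² = 1.188e-06 m²
R₂ = (2.67×10^-8)(104)/(1.188e-06) = 2.337 Ω
R = R₁ + R₂ = 4.126 Ω
V = IR = 6.45 × 4.126 = 26.6 V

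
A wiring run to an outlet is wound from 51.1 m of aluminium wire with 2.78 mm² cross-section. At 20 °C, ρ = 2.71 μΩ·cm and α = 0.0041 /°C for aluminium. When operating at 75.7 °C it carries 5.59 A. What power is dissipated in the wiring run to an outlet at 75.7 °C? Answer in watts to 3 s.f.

19.1 W

ρ = 2.71 μΩ·cm = 2.71×10^-8 Ω·m
A = 2.78 mm² = 2.780e-06 m²
R₍20₎ = ρL/A = (2.71×10^-8)(51.1)/(2.780e-06) = 0.4981 Ω
R₍75.7₎ = R₍20₎(1 + αΔT) = 0.4981 × (1 + 0.0041×55.7) = 0.6119 Ω
P = I²R = (5.59)² × 0.6119 = 19.1 W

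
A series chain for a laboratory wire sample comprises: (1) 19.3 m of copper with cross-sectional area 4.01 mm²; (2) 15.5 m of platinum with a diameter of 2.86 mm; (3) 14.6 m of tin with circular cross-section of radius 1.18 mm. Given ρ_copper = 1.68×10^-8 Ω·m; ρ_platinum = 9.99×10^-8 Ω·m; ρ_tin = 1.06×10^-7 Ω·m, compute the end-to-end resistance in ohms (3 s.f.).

0.676 Ω

Seg 1: A = 4.01 mm² = 4.010e-06 m²
R_1 = (1.68×10^-8)(19.3)/(4.010e-06) = 0.08086 Ω
Seg 2: A = π(d/2)² = π(1.4300e-03 m)² = 6.424e-06 m²
R_2 = (9.99×10^-8)(15.5)/(6.424e-06) = 0.241 Ω
Seg 3: A = πr² = π(1.1800e-03 m)² = 4.374e-06 m²
R_3 = (1.06×10^-7)(14.6)/(4.374e-06) = 0.3538 Ω
R_total = R_1 + R_2 + R_3 = 0.676 Ω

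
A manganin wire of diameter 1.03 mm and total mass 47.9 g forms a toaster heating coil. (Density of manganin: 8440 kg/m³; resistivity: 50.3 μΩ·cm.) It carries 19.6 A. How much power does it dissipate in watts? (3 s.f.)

ρ = 50.3 μΩ·cm = 5.03×10^-7 Ω·m
A = π(d/2)² = π(5.1500e-04 m)² = 8.3323e-07 m²
L = m/(density·A) = 0.0479/(8440×8.3323e-07) = 6.811 m
R = ρL/A = (5.03×10^-7)(6.811)/(8.3323e-07) = 4.112 Ω
P = I²R = (19.6)² × 4.112 = 1580 W

1580 W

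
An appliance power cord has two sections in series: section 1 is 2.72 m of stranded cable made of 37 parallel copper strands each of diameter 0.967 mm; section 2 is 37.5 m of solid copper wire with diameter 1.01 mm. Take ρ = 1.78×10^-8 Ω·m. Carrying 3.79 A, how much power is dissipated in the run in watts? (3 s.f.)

12.0 W

Section 1: A_strand = π(4.8350e-04)² = 7.344e-07 m²; R₁ = ρL/(N·A_s) = (1.78×10^-8)(2.72)/(37×7.344e-07) = 0.001782 Ω
Section 2: A = π(d/2)² = π(5.0500e-04 m)² = 8.012e-07 m²
R₂ = (1.78×10^-8)(37.5)/(8.012e-07) = 0.8331 Ω
R = R₁ + R₂ = 0.8349 Ω
P = I²R = (3.79)² × 0.8349 = 12.0 W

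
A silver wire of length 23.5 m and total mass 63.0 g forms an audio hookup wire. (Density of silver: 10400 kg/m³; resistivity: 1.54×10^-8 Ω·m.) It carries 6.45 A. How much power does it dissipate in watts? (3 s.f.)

58.4 W

A = m/(density·L) = 0.063/(10400×23.5) = 2.5777e-07 m²
R = ρL/A = (1.54×10^-8)(23.5)/(2.5777e-07) = 1.404 Ω
P = I²R = (6.45)² × 1.404 = 58.4 W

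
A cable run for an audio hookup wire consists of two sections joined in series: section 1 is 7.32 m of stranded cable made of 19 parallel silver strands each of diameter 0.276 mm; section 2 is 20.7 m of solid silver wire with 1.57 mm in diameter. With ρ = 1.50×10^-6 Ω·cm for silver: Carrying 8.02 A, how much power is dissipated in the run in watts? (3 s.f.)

ρ = 1.50×10^-6 Ω·cm = 1.50×10^-8 Ω·m
Section 1: A_strand = π(1.3800e-04)² = 5.983e-08 m²; R₁ = ρL/(N·A_s) = (1.50×10^-8)(7.32)/(19×5.983e-08) = 0.09659 Ω
Section 2: A = π(d/2)² = π(7.8500e-04 m)² = 1.936e-06 m²
R₂ = (1.50×10^-8)(20.7)/(1.936e-06) = 0.1604 Ω
R = R₁ + R₂ = 0.257 Ω
P = I²R = (8.02)² × 0.257 = 16.5 W

16.5 W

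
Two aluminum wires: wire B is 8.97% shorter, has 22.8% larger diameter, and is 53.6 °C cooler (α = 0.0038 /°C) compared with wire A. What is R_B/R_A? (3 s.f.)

0.481

R ∝ ρL/d² with ρ ∝ (1+αΔT), so R_B/R_A = (1 − 8.97/100) × (1 + 22.8/100)⁻² × (1 − 0.0038×53.6)
= 0.9103 × 0.6631 × 0.7963 = 0.481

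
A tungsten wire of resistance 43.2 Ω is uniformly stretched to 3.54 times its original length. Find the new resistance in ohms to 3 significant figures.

Volume constant ⇒ A' = A/k with k = 3.54. R' = ρ(kL)/(A/k) = k²R.
R' = 12.53 × 43.2 = 541 Ω

541 Ω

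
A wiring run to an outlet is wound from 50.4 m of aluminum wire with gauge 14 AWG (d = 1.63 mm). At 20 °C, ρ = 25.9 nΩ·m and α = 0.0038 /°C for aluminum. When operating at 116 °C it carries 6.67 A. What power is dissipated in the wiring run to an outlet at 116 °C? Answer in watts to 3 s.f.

38.0 W

ρ = 25.9 nΩ·m = 2.59×10^-8 Ω·m
A = π(1.63/2 mm)² = π(8.1500e-04 m)² = 2.087e-06 m²
R₍20₎ = ρL/A = (2.59×10^-8)(50.4)/(2.087e-06) = 0.6256 Ω
R₍116₎ = R₍20₎(1 + αΔT) = 0.6256 × (1 + 0.0038×96) = 0.8538 Ω
P = I²R = (6.67)² × 0.8538 = 38.0 W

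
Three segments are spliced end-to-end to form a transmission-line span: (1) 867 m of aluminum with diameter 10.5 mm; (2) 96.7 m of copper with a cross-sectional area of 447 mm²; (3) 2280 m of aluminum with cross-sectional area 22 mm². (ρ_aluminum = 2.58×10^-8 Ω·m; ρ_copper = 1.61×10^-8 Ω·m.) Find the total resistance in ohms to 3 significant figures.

2.94 Ω

Seg 1: A = π(d/2)² = π(5.2500e-03 m)² = 8.659e-05 m²
R_1 = (2.58×10^-8)(867)/(8.659e-05) = 0.2583 Ω
Seg 2: A = 447 mm² = 4.470e-04 m²
R_2 = (1.61×10^-8)(96.7)/(4.470e-04) = 0.003483 Ω
Seg 3: A = 22 mm² = 2.200e-05 m²
R_3 = (2.58×10^-8)(2280)/(2.200e-05) = 2.674 Ω
R_total = R_1 + R_2 + R_3 = 2.94 Ω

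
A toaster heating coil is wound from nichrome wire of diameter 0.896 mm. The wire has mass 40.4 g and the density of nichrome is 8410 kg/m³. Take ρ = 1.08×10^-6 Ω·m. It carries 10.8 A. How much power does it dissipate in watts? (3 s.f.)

1520 W

A = π(d/2)² = π(4.4800e-04 m)² = 6.3053e-07 m²
L = m/(density·A) = 0.0404/(8410×6.3053e-07) = 7.619 m
R = ρL/A = (1.08×10^-6)(7.619)/(6.3053e-07) = 13.05 Ω
P = I²R = (10.8)² × 13.05 = 1520 W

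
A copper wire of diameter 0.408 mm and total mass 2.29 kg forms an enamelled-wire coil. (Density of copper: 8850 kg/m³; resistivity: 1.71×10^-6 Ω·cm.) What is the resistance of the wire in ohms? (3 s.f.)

ρ = 1.71×10^-6 Ω·cm = 1.71×10^-8 Ω·m
A = π(d/2)² = π(2.0400e-04 m)² = 1.3074e-07 m²
L = m/(density·A) = 2.29/(8850×1.3074e-07) = 1979 m
R = ρL/A = (1.71×10^-8)(1979)/(1.3074e-07) = 259 Ω

259 Ω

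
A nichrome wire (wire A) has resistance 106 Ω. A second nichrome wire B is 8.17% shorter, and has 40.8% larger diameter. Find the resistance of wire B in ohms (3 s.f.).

R ∝ L/d², so R_B/R_A = (1 − 8.17/100) × (1 + 40.8/100)⁻²
= 0.9183 × 0.5044 = 0.4632
R_B = 0.4632 × 106 = 49.1 Ω

49.1 Ω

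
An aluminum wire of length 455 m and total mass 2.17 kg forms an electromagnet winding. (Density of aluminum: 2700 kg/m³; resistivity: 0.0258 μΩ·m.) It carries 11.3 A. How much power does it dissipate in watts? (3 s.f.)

ρ = 0.0258 μΩ·m = 2.58×10^-8 Ω·m
A = m/(density·L) = 2.17/(2700×455) = 1.7664e-06 m²
R = ρL/A = (2.58×10^-8)(455)/(1.7664e-06) = 6.646 Ω
P = I²R = (11.3)² × 6.646 = 849 W

849 W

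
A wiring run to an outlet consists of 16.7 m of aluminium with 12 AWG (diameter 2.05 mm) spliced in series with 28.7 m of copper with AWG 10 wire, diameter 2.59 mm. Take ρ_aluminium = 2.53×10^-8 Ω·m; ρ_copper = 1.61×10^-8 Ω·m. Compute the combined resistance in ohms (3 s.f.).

0.216 Ω

Segment 1: A = π(2.05/2 mm)² = π(1.0250e-03 m)² = 3.301e-06 m²
R₁ = ρL/A = (2.53×10^-8)(16.7)/(3.301e-06) = 0.128 Ω
Segment 2: A = π(2.59/2 mm)² = π(1.2950e-03 m)² = 5.269e-06 m²
R₂ = (1.61×10^-8)(28.7)/(5.269e-06) = 0.0877 Ω
R = R₁ + R₂ = 0.216 Ω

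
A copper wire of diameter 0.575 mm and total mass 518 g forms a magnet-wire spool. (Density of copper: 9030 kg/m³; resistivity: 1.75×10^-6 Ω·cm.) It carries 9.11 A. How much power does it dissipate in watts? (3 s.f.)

1240 W

ρ = 1.75×10^-6 Ω·cm = 1.75×10^-8 Ω·m
A = π(d/2)² = π(2.8750e-04 m)² = 2.5967e-07 m²
L = m/(density·A) = 0.518/(9030×2.5967e-07) = 220.9 m
R = ρL/A = (1.75×10^-8)(220.9)/(2.5967e-07) = 14.89 Ω
P = I²R = (9.11)² × 14.89 = 1240 W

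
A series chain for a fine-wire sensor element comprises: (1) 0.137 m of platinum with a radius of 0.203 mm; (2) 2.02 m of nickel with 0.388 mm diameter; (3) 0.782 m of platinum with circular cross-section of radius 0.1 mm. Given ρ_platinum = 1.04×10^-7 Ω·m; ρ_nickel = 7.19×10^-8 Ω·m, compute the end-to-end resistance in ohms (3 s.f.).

3.93 Ω

Seg 1: A = πr² = π(2.0300e-04 m)² = 1.295e-07 m²
R_1 = (1.04×10^-7)(0.137)/(1.295e-07) = 0.1101 Ω
Seg 2: A = π(d/2)² = π(1.9400e-04 m)² = 1.182e-07 m²
R_2 = (7.19×10^-8)(2.02)/(1.182e-07) = 1.228 Ω
Seg 3: A = πr² = π(1.0000e-04 m)² = 3.142e-08 m²
R_3 = (1.04×10^-7)(0.782)/(3.142e-08) = 2.589 Ω
R_total = R_1 + R_2 + R_3 = 3.93 Ω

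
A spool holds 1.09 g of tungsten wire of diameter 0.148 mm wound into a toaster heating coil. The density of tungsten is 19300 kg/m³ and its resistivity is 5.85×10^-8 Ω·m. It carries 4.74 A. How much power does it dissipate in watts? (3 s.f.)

A = π(d/2)² = π(7.4000e-05 m)² = 1.7203e-08 m²
L = m/(density·A) = 0.00109/(19300×1.7203e-08) = 3.283 m
R = ρL/A = (5.85×10^-8)(3.283)/(1.7203e-08) = 11.16 Ω
P = I²R = (4.74)² × 11.16 = 251 W

251 W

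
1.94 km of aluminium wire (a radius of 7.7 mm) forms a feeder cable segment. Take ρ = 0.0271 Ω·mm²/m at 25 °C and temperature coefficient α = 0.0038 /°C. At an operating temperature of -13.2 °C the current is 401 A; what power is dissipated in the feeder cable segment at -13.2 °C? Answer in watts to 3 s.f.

38800 W

ρ = 0.0271 Ω·mm²/m = 2.71×10^-8 Ω·m
A = πr² = π(7.7000e-03 m)² = 1.863e-04 m²
R₍25₎ = ρL/A = (2.71×10^-8)(1940)/(1.863e-04) = 0.2823 Ω
R₍-13.2₎ = R₍25₎(1 + αΔT) = 0.2823 × (1 + 0.0038×-38.2) = 0.2413 Ω
P = I²R = (401)² × 0.2413 = 38800 W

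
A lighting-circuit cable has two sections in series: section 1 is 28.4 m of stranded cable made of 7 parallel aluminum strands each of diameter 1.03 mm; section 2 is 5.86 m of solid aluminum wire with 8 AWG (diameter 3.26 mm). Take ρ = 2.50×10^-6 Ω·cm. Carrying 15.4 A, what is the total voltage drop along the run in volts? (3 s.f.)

ρ = 2.50×10^-6 Ω·cm = 2.50×10^-8 Ω·m
Section 1: A_strand = π(5.1500e-04)² = 8.332e-07 m²; R₁ = ρL/(N·A_s) = (2.50×10^-8)(28.4)/(7×8.332e-07) = 0.1217 Ω
Section 2: A = π(3.26/2 mm)² = π(1.6300e-03 m)² = 8.347e-06 m²
R₂ = (2.50×10^-8)(5.86)/(8.347e-06) = 0.01755 Ω
R = R₁ + R₂ = 0.1393 Ω
V = IR = 15.4 × 0.1393 = 2.14 V

2.14 V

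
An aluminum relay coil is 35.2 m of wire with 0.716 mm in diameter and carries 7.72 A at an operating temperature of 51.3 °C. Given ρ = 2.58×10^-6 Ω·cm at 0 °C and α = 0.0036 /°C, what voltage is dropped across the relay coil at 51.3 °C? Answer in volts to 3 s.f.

20.6 V

ρ = 2.58×10^-6 Ω·cm = 2.58×10^-8 Ω·m
A = π(d/2)² = π(3.5800e-04 m)² = 4.026e-07 m²
R₍0₎ = ρL/A = (2.58×10^-8)(35.2)/(4.026e-07) = 2.256 Ω
R₍51.3₎ = R₍0₎(1 + αΔT) = 2.256 × (1 + 0.0036×51.3) = 2.672 Ω
V = IR = 7.72 × 2.672 = 20.6 V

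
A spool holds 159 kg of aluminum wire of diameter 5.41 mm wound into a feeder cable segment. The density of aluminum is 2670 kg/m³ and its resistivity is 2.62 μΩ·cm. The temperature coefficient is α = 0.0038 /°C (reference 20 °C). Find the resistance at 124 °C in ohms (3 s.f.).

4.12 Ω

ρ = 2.62 μΩ·cm = 2.62×10^-8 Ω·m
A = π(d/2)² = π(2.7050e-03 m)² = 2.2987e-05 m²
L = m/(density·A) = 159/(2670×2.2987e-05) = 2591 m
R = ρL/A = (2.62×10^-8)(2591)/(2.2987e-05) = 2.953 Ω
R(124 °C) = 2.953 × (1 + 0.0038×104) = 4.12 Ω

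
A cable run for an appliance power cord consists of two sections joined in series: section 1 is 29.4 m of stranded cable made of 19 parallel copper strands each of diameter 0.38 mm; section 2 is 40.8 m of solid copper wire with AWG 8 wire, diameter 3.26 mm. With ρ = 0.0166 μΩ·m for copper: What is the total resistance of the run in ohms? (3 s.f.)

0.308 Ω

ρ = 0.0166 μΩ·m = 1.66×10^-8 Ω·m
Section 1: A_strand = π(1.9000e-04)² = 1.134e-07 m²; R₁ = ρL/(N·A_s) = (1.66×10^-8)(29.4)/(19×1.134e-07) = 0.2265 Ω
Section 2: A = π(3.26/2 mm)² = π(1.6300e-03 m)² = 8.347e-06 m²
R₂ = (1.66×10^-8)(40.8)/(8.347e-06) = 0.08114 Ω
R = R₁ + R₂ = 0.308 Ω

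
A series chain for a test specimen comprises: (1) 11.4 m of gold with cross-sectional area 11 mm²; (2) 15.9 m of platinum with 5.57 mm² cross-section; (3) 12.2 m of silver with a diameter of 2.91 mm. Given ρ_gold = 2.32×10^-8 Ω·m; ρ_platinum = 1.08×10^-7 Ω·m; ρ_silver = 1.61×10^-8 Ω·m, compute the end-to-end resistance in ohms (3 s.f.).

0.362 Ω

Seg 1: A = 11 mm² = 1.100e-05 m²
R_1 = (2.32×10^-8)(11.4)/(1.100e-05) = 0.02404 Ω
Seg 2: A = 5.57 mm² = 5.570e-06 m²
R_2 = (1.08×10^-7)(15.9)/(5.570e-06) = 0.3083 Ω
Seg 3: A = π(d/2)² = π(1.4550e-03 m)² = 6.651e-06 m²
R_3 = (1.61×10^-8)(12.2)/(6.651e-06) = 0.02953 Ω
R_total = R_1 + R_2 + R_3 = 0.362 Ω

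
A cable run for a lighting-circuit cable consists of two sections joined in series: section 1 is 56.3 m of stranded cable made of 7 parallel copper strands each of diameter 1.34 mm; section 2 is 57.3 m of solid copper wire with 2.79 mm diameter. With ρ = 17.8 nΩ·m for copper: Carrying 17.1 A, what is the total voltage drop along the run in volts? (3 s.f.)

4.59 V

ρ = 17.8 nΩ·m = 1.78×10^-8 Ω·m
Section 1: A_strand = π(6.7000e-04)² = 1.410e-06 m²; R₁ = ρL/(N·A_s) = (1.78×10^-8)(56.3)/(7×1.410e-06) = 0.1015 Ω
Section 2: A = π(d/2)² = π(1.3950e-03 m)² = 6.114e-06 m²
R₂ = (1.78×10^-8)(57.3)/(6.114e-06) = 0.1668 Ω
R = R₁ + R₂ = 0.2683 Ω
V = IR = 17.1 × 0.2683 = 4.59 V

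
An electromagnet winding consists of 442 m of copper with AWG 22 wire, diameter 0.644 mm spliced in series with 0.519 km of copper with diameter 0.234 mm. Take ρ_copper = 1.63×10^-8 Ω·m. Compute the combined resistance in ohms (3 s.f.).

Segment 1: A = π(0.644/2 mm)² = π(3.2200e-04 m)² = 3.257e-07 m²
R₁ = ρL/A = (1.63×10^-8)(442)/(3.257e-07) = 22.12 Ω
Segment 2: A = π(d/2)² = π(1.1700e-04 m)² = 4.301e-08 m²
R₂ = (1.63×10^-8)(519)/(4.301e-08) = 196.7 Ω
R = R₁ + R₂ = 219 Ω

219 Ω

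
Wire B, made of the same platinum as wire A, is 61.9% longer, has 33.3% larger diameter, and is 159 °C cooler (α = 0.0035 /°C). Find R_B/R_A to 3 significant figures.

0.404

R ∝ ρL/d² with ρ ∝ (1+αΔT), so R_B/R_A = (1 + 61.9/100) × (1 + 33.3/100)⁻² × (1 − 0.0035×159)
= 1.619 × 0.5628 × 0.4435 = 0.404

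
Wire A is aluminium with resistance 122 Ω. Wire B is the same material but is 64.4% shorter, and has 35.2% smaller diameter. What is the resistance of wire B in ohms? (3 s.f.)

R ∝ L/d², so R_B/R_A = (1 − 64.4/100) × (1 − 35.2/100)⁻²
= 0.356 × 2.381 = 0.8478
R_B = 0.8478 × 122 = 103 Ω

103 Ω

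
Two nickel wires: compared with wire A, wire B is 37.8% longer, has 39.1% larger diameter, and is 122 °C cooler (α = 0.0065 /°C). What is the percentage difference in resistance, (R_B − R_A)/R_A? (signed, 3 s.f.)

R ∝ ρL/d² with ρ ∝ (1+αΔT), so R_B/R_A = (1 + 37.8/100) × (1 + 39.1/100)⁻² × (1 − 0.0065×122)
= 1.378 × 0.5168 × 0.207 = 0.1474
(R_B − R_A)/R_A = 0.1474 − 1 = -85.3%

-85.3%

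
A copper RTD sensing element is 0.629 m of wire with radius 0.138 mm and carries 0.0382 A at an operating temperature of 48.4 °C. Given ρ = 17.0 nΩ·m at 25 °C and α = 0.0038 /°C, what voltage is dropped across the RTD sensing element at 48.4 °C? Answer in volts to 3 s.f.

0.00743 V

ρ = 17.0 nΩ·m = 1.70×10^-8 Ω·m
A = πr² = π(1.3800e-04 m)² = 5.983e-08 m²
R₍25₎ = ρL/A = (1.70×10^-8)(0.629)/(5.983e-08) = 0.1787 Ω
R₍48.4₎ = R₍25₎(1 + αΔT) = 0.1787 × (1 + 0.0038×23.4) = 0.1946 Ω
V = IR = 0.0382 × 0.1946 = 0.00743 V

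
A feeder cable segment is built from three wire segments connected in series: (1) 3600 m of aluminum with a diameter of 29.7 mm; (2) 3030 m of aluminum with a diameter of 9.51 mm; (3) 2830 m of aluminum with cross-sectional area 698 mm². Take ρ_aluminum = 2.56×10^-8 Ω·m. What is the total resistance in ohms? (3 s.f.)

1.33 Ω

Seg 1: A = π(d/2)² = π(1.4850e-02 m)² = 6.928e-04 m²
R_1 = (2.56×10^-8)(3600)/(6.928e-04) = 0.133 Ω
Seg 2: A = π(d/2)² = π(4.7550e-03 m)² = 7.103e-05 m²
R_2 = (2.56×10^-8)(3030)/(7.103e-05) = 1.092 Ω
Seg 3: A = 698 mm² = 6.980e-04 m²
R_3 = (2.56×10^-8)(2830)/(6.980e-04) = 0.1038 Ω
R_total = R_1 + R_2 + R_3 = 1.33 Ω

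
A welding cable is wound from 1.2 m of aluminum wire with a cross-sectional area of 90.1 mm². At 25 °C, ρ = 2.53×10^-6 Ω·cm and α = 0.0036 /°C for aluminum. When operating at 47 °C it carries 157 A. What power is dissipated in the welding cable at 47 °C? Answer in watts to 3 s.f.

8.96 W

ρ = 2.53×10^-6 Ω·cm = 2.53×10^-8 Ω·m
A = 90.1 mm² = 9.010e-05 m²
R₍25₎ = ρL/A = (2.53×10^-8)(1.2)/(9.010e-05) = 3.370×10^-4 Ω
R₍47₎ = R₍25₎(1 + αΔT) = 3.370×10^-4 × (1 + 0.0036×22) = 3.636×10^-4 Ω
P = I²R = (157)² × 3.636×10^-4 = 8.96 W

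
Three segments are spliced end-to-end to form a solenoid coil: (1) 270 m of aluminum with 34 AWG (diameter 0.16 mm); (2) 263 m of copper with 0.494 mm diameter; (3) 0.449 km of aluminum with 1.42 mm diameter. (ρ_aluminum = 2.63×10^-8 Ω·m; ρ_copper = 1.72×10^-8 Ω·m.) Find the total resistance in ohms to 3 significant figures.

Seg 1: A = π(0.16/2 mm)² = π(8.0000e-05 m)² = 2.011e-08 m²
R_1 = (2.63×10^-8)(270)/(2.011e-08) = 353.2 Ω
Seg 2: A = π(d/2)² = π(2.4700e-04 m)² = 1.917e-07 m²
R_2 = (1.72×10^-8)(263)/(1.917e-07) = 23.6 Ω
Seg 3: A = π(d/2)² = π(7.1000e-04 m)² = 1.584e-06 m²
R_3 = (2.63×10^-8)(449)/(1.584e-06) = 7.457 Ω
R_total = R_1 + R_2 + R_3 = 384 Ω

384 Ω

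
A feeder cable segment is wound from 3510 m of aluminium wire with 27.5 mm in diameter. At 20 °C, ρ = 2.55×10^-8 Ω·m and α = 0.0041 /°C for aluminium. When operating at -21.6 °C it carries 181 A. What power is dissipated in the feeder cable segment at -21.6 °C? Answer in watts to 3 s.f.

4090 W

A = π(d/2)² = π(1.3750e-02 m)² = 5.940e-04 m²
R₍20₎ = ρL/A = (2.55×10^-8)(3510)/(5.940e-04) = 0.1507 Ω
R₍-21.6₎ = R₍20₎(1 + αΔT) = 0.1507 × (1 + 0.0041×-41.6) = 0.125 Ω
P = I²R = (181)² × 0.125 = 4090 W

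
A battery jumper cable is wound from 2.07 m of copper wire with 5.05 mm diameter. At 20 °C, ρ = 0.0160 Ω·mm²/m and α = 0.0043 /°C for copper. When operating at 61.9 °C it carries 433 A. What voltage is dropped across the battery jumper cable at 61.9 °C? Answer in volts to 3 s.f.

0.845 V

ρ = 0.0160 Ω·mm²/m = 1.60×10^-8 Ω·m
A = π(d/2)² = π(2.5250e-03 m)² = 2.003e-05 m²
R₍20₎ = ρL/A = (1.60×10^-8)(2.07)/(2.003e-05) = 0.001654 Ω
R₍61.9₎ = R₍20₎(1 + αΔT) = 0.001654 × (1 + 0.0043×41.9) = 0.001951 Ω
V = IR = 433 × 0.001951 = 0.845 V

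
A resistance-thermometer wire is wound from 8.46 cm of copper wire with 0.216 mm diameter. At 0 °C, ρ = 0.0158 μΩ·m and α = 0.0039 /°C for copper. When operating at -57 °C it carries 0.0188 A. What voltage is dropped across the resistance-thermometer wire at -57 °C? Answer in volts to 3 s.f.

5.33×10^-4 V

ρ = 0.0158 μΩ·m = 1.58×10^-8 Ω·m
A = π(d/2)² = π(1.0800e-04 m)² = 3.664e-08 m²
R₍0₎ = ρL/A = (1.58×10^-8)(0.0846)/(3.664e-08) = 0.03648 Ω
R₍-57₎ = R₍0₎(1 + αΔT) = 0.03648 × (1 + 0.0039×-57) = 0.02837 Ω
V = IR = 0.0188 × 0.02837 = 5.33×10^-4 V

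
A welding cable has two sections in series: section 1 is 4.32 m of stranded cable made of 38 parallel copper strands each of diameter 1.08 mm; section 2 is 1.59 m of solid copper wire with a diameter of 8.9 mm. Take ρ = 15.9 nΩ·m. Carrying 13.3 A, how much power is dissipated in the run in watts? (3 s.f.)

ρ = 15.9 nΩ·m = 1.59×10^-8 Ω·m
Section 1: A_strand = π(5.4000e-04)² = 9.161e-07 m²; R₁ = ρL/(N·A_s) = (1.59×10^-8)(4.32)/(38×9.161e-07) = 0.001973 Ω
Section 2: A = π(d/2)² = π(4.4500e-03 m)² = 6.221e-05 m²
R₂ = (1.59×10^-8)(1.59)/(6.221e-05) = 4.064×10^-4 Ω
R = R₁ + R₂ = 0.00238 Ω
P = I²R = (13.3)² × 0.00238 = 0.421 W

0.421 W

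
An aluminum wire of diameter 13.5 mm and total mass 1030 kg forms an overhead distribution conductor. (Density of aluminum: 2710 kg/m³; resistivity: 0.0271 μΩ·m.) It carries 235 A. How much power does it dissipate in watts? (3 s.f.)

27800 W

ρ = 0.0271 μΩ·m = 2.71×10^-8 Ω·m
A = π(d/2)² = π(6.7500e-03 m)² = 1.4314e-04 m²
L = m/(density·A) = 1030/(2710×1.4314e-04) = 2655 m
R = ρL/A = (2.71×10^-8)(2655)/(1.4314e-04) = 0.5027 Ω
P = I²R = (235)² × 0.5027 = 27800 W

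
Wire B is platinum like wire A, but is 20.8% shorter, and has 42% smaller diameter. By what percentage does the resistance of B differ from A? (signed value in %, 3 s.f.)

R ∝ L/d², so R_B/R_A = (1 − 20.8/100) × (1 − 42/100)⁻²
= 0.792 × 2.973 = 2.354
(R_B − R_A)/R_A = 2.354 − 1 = 135%

135%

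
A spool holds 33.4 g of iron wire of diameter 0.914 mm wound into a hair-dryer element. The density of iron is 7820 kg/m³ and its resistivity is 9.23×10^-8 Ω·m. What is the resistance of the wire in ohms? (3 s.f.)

A = π(d/2)² = π(4.5700e-04 m)² = 6.5612e-07 m²
L = m/(density·A) = 0.0334/(7820×6.5612e-07) = 6.51 m
R = ρL/A = (9.23×10^-8)(6.51)/(6.5612e-07) = 0.916 Ω

0.916 Ω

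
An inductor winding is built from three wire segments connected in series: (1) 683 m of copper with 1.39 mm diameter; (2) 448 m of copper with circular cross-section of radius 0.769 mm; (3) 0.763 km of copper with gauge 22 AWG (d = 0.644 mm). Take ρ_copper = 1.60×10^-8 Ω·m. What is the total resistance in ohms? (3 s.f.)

Seg 1: A = π(d/2)² = π(6.9500e-04 m)² = 1.517e-06 m²
R_1 = (1.60×10^-8)(683)/(1.517e-06) = 7.201 Ω
Seg 2: A = πr² = π(7.6900e-04 m)² = 1.858e-06 m²
R_2 = (1.60×10^-8)(448)/(1.858e-06) = 3.858 Ω
Seg 3: A = π(0.644/2 mm)² = π(3.2200e-04 m)² = 3.257e-07 m²
R_3 = (1.60×10^-8)(763)/(3.257e-07) = 37.48 Ω
R_total = R_1 + R_2 + R_3 = 48.5 Ω

48.5 Ω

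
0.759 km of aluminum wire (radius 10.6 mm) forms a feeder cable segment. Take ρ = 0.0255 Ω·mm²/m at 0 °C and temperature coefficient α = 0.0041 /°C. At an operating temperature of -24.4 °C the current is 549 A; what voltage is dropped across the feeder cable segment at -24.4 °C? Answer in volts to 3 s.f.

27.1 V

ρ = 0.0255 Ω·mm²/m = 2.55×10^-8 Ω·m
A = πr² = π(1.0600e-02 m)² = 3.530e-04 m²
R₍0₎ = ρL/A = (2.55×10^-8)(759)/(3.530e-04) = 0.05483 Ω
R₍-24.4₎ = R₍0₎(1 + αΔT) = 0.05483 × (1 + 0.0041×-24.4) = 0.04935 Ω
V = IR = 549 × 0.04935 = 27.1 V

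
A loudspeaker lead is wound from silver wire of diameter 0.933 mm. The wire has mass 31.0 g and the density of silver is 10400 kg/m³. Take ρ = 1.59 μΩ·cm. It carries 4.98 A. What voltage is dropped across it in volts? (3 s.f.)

ρ = 1.59 μΩ·cm = 1.59×10^-8 Ω·m
A = π(d/2)² = π(4.6650e-04 m)² = 6.8368e-07 m²
L = m/(density·A) = 0.031/(10400×6.8368e-07) = 4.36 m
R = ρL/A = (1.59×10^-8)(4.36)/(6.8368e-07) = 0.1014 Ω
V = IR = 4.98 × 0.1014 = 0.505 V

0.505 V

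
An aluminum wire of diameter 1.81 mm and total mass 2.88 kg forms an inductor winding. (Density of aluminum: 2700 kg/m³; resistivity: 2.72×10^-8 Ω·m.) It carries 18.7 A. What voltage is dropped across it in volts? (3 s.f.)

81.9 V

A = π(d/2)² = π(9.0500e-04 m)² = 2.5730e-06 m²
L = m/(density·A) = 2.88/(2700×2.5730e-06) = 414.6 m
R = ρL/A = (2.72×10^-8)(414.6)/(2.5730e-06) = 4.382 Ω
V = IR = 18.7 × 4.382 = 81.9 V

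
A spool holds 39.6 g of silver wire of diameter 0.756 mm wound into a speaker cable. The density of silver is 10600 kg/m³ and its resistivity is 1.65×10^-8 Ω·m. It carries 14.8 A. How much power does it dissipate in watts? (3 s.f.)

67.0 W

A = π(d/2)² = π(3.7800e-04 m)² = 4.4888e-07 m²
L = m/(density·A) = 0.0396/(10600×4.4888e-07) = 8.323 m
R = ρL/A = (1.65×10^-8)(8.323)/(4.4888e-07) = 0.3059 Ω
P = I²R = (14.8)² × 0.3059 = 67.0 W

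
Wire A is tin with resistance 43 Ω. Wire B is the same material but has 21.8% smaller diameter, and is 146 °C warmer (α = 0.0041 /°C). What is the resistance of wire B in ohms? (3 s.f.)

112 Ω

R ∝ ρL/d² with ρ ∝ (1+αΔT), so R_B/R_A = (1 − 21.8/100)⁻² × (1 + 0.0041×146)
= 1.635 × 1.599 = 2.614
R_B = 2.614 × 43 = 112 Ω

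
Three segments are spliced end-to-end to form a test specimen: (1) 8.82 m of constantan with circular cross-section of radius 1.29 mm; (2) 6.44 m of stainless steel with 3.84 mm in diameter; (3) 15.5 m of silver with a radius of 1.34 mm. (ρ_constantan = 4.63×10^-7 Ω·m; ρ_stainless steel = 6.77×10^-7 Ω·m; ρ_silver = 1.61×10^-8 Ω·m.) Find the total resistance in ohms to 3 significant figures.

1.20 Ω

Seg 1: A = πr² = π(1.2900e-03 m)² = 5.228e-06 m²
R_1 = (4.63×10^-7)(8.82)/(5.228e-06) = 0.7811 Ω
Seg 2: A = π(d/2)² = π(1.9200e-03 m)² = 1.158e-05 m²
R_2 = (6.77×10^-7)(6.44)/(1.158e-05) = 0.3765 Ω
Seg 3: A = πr² = π(1.3400e-03 m)² = 5.641e-06 m²
R_3 = (1.61×10^-8)(15.5)/(5.641e-06) = 0.04424 Ω
R_total = R_1 + R_2 + R_3 = 1.20 Ω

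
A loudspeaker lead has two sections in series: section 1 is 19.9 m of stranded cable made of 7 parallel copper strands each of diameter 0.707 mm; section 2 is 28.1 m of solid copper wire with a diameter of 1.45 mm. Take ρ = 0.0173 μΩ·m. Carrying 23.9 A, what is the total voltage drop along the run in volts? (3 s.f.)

10.0 V

ρ = 0.0173 μΩ·m = 1.73×10^-8 Ω·m
Section 1: A_strand = π(3.5350e-04)² = 3.926e-07 m²; R₁ = ρL/(N·A_s) = (1.73×10^-8)(19.9)/(7×3.926e-07) = 0.1253 Ω
Section 2: A = π(d/2)² = π(7.2500e-04 m)² = 1.651e-06 m²
R₂ = (1.73×10^-8)(28.1)/(1.651e-06) = 0.2944 Ω
R = R₁ + R₂ = 0.4197 Ω
V = IR = 23.9 × 0.4197 = 10.0 V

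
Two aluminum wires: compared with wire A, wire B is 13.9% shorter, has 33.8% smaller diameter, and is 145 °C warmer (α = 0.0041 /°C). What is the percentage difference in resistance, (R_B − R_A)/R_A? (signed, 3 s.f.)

R ∝ ρL/d² with ρ ∝ (1+αΔT), so R_B/R_A = (1 − 13.9/100) × (1 − 33.8/100)⁻² × (1 + 0.0041×145)
= 0.861 × 2.282 × 1.595 = 3.133
(R_B − R_A)/R_A = 3.133 − 1 = 213%

213%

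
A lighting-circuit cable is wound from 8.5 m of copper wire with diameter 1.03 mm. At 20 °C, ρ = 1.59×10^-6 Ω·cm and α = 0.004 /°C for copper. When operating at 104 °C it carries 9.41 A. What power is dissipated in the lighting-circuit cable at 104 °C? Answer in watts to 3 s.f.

19.2 W

ρ = 1.59×10^-6 Ω·cm = 1.59×10^-8 Ω·m
A = π(d/2)² = π(5.1500e-04 m)² = 8.332e-07 m²
R₍20₎ = ρL/A = (1.59×10^-8)(8.5)/(8.332e-07) = 0.1622 Ω
R₍104₎ = R₍20₎(1 + αΔT) = 0.1622 × (1 + 0.004×84) = 0.2167 Ω
P = I²R = (9.41)² × 0.2167 = 19.2 W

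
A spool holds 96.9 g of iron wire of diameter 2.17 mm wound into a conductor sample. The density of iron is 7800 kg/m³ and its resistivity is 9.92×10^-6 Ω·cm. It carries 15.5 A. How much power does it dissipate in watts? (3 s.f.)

21.6 W

ρ = 9.92×10^-6 Ω·cm = 9.92×10^-8 Ω·m
A = π(d/2)² = π(1.0850e-03 m)² = 3.6984e-06 m²
L = m/(density·A) = 0.0969/(7800×3.6984e-06) = 3.359 m
R = ρL/A = (9.92×10^-8)(3.359)/(3.6984e-06) = 0.0901 Ω
P = I²R = (15.5)² × 0.0901 = 21.6 W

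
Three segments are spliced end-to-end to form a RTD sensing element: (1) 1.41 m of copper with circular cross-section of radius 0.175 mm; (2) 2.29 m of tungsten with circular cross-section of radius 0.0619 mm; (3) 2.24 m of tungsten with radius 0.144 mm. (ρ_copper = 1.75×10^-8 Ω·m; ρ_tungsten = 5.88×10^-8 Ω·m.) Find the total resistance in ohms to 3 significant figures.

13.5 Ω

Seg 1: A = πr² = π(1.7500e-04 m)² = 9.621e-08 m²
R_1 = (1.75×10^-8)(1.41)/(9.621e-08) = 0.2565 Ω
Seg 2: A = πr² = π(6.1900e-05 m)² = 1.204e-08 m²
R_2 = (5.88×10^-8)(2.29)/(1.204e-08) = 11.19 Ω
Seg 3: A = πr² = π(1.4400e-04 m)² = 6.514e-08 m²
R_3 = (5.88×10^-8)(2.24)/(6.514e-08) = 2.022 Ω
R_total = R_1 + R_2 + R_3 = 13.5 Ω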